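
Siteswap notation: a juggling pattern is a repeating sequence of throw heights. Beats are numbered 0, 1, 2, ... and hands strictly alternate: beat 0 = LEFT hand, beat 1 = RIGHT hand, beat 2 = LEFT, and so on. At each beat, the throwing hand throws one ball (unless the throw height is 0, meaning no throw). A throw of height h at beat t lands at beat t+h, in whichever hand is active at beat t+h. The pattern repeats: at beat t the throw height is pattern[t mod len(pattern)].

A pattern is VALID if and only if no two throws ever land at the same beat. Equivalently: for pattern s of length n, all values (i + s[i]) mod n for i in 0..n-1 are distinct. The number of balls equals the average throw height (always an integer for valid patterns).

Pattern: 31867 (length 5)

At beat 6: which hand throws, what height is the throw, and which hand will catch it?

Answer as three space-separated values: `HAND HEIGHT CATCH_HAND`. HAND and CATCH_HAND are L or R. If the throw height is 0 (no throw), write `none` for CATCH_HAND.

Beat 6: 6 mod 2 = 0, so hand = L
Throw height = pattern[6 mod 5] = pattern[1] = 1
Lands at beat 6+1=7, 7 mod 2 = 1, so catch hand = R

Answer: L 1 R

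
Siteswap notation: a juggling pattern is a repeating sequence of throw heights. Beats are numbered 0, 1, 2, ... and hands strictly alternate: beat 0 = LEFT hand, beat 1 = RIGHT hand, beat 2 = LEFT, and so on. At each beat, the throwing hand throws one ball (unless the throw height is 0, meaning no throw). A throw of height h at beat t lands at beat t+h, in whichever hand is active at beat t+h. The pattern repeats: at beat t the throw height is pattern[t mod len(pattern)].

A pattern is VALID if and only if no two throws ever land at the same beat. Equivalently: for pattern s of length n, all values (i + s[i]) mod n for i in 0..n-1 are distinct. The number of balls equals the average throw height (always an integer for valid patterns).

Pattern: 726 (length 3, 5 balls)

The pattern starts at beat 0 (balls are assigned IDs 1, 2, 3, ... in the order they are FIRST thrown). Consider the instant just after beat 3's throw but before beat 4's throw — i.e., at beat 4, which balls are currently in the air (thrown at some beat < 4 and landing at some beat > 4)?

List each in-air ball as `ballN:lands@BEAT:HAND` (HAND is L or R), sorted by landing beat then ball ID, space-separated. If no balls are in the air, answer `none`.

Beat 0 (L): throw ball1 h=7 -> lands@7:R; in-air after throw: [b1@7:R]
Beat 1 (R): throw ball2 h=2 -> lands@3:R; in-air after throw: [b2@3:R b1@7:R]
Beat 2 (L): throw ball3 h=6 -> lands@8:L; in-air after throw: [b2@3:R b1@7:R b3@8:L]
Beat 3 (R): throw ball2 h=7 -> lands@10:L; in-air after throw: [b1@7:R b3@8:L b2@10:L]
Beat 4 (L): throw ball4 h=2 -> lands@6:L; in-air after throw: [b4@6:L b1@7:R b3@8:L b2@10:L]

Answer: ball1:lands@7:R ball3:lands@8:L ball2:lands@10:L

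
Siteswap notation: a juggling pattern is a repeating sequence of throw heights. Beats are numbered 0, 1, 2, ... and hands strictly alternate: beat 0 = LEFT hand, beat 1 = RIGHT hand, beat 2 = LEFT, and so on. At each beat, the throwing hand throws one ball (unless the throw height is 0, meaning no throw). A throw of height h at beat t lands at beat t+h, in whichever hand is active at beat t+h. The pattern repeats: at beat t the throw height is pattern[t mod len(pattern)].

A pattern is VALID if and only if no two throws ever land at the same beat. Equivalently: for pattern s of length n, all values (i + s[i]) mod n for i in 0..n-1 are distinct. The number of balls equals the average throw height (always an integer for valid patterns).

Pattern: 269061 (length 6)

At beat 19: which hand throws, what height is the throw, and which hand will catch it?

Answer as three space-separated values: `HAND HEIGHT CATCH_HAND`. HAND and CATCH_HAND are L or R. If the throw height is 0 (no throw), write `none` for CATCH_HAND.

Beat 19: 19 mod 2 = 1, so hand = R
Throw height = pattern[19 mod 6] = pattern[1] = 6
Lands at beat 19+6=25, 25 mod 2 = 1, so catch hand = R

Answer: R 6 R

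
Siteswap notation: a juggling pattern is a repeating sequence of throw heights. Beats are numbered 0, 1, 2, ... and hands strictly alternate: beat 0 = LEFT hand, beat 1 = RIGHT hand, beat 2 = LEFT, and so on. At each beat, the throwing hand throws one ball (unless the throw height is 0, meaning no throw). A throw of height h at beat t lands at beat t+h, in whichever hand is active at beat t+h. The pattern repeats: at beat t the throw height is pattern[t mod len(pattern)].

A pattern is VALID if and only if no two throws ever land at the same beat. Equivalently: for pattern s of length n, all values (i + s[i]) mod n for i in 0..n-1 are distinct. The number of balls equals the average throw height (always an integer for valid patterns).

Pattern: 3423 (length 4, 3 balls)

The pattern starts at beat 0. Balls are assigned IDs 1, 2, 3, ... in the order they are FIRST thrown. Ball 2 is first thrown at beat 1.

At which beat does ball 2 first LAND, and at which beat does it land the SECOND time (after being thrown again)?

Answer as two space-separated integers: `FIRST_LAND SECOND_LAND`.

Answer: 5 9

Derivation:
Beat 0 (L): throw ball1 h=3 -> lands@3:R; in-air after throw: [b1@3:R]
Beat 1 (R): throw ball2 h=4 -> lands@5:R; in-air after throw: [b1@3:R b2@5:R]
Beat 2 (L): throw ball3 h=2 -> lands@4:L; in-air after throw: [b1@3:R b3@4:L b2@5:R]
Beat 3 (R): throw ball1 h=3 -> lands@6:L; in-air after throw: [b3@4:L b2@5:R b1@6:L]
Beat 4 (L): throw ball3 h=3 -> lands@7:R; in-air after throw: [b2@5:R b1@6:L b3@7:R]
Beat 5 (R): throw ball2 h=4 -> lands@9:R; in-air after throw: [b1@6:L b3@7:R b2@9:R]
Beat 6 (L): throw ball1 h=2 -> lands@8:L; in-air after throw: [b3@7:R b1@8:L b2@9:R]
Beat 7 (R): throw ball3 h=3 -> lands@10:L; in-air after throw: [b1@8:L b2@9:R b3@10:L]
Beat 8 (L): throw ball1 h=3 -> lands@11:R; in-air after throw: [b2@9:R b3@10:L b1@11:R]
Beat 9 (R): throw ball2 h=4 -> lands@13:R; in-air after throw: [b3@10:L b1@11:R b2@13:R]
Ball 2: thrown@1 h=4 -> first land @5; rethrown@5 h=4 -> second land @9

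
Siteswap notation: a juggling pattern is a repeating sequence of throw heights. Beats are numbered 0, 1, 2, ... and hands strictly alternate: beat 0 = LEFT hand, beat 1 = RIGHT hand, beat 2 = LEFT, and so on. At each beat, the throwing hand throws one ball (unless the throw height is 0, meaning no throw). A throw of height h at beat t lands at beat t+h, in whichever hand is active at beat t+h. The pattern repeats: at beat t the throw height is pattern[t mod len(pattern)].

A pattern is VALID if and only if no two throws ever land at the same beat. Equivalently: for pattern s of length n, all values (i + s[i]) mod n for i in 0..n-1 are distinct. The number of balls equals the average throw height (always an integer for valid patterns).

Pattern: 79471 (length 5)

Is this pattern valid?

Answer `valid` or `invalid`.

i=0: (i + s[i]) mod n = (0 + 7) mod 5 = 2
i=1: (i + s[i]) mod n = (1 + 9) mod 5 = 0
i=2: (i + s[i]) mod n = (2 + 4) mod 5 = 1
i=3: (i + s[i]) mod n = (3 + 7) mod 5 = 0
i=4: (i + s[i]) mod n = (4 + 1) mod 5 = 0
Residues: [2, 0, 1, 0, 0], distinct: False

Answer: invalid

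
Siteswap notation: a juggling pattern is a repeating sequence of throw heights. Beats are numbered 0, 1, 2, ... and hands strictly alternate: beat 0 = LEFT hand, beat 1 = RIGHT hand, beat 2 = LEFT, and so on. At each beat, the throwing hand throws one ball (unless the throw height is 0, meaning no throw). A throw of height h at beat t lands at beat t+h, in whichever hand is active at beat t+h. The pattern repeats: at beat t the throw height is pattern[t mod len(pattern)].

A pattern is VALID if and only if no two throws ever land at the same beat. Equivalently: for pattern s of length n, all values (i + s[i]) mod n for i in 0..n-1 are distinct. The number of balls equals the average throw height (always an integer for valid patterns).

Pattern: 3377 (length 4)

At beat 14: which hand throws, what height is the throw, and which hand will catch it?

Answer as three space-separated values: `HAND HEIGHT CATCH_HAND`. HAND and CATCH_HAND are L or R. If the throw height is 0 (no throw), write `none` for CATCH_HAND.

Answer: L 7 R

Derivation:
Beat 14: 14 mod 2 = 0, so hand = L
Throw height = pattern[14 mod 4] = pattern[2] = 7
Lands at beat 14+7=21, 21 mod 2 = 1, so catch hand = R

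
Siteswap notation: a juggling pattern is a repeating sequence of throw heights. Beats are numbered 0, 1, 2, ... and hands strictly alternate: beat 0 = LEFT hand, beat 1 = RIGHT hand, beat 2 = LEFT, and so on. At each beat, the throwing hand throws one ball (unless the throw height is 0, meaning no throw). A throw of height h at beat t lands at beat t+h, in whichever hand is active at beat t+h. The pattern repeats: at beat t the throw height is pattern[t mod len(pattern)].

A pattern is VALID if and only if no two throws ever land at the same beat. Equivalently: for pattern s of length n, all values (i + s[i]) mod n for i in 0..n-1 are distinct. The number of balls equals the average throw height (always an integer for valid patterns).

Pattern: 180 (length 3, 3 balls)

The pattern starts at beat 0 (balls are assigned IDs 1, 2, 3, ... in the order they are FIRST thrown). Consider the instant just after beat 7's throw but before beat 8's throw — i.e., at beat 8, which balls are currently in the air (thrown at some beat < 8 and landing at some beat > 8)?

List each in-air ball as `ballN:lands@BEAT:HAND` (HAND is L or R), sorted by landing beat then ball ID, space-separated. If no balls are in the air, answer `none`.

Answer: ball1:lands@9:R ball2:lands@12:L ball3:lands@15:R

Derivation:
Beat 0 (L): throw ball1 h=1 -> lands@1:R; in-air after throw: [b1@1:R]
Beat 1 (R): throw ball1 h=8 -> lands@9:R; in-air after throw: [b1@9:R]
Beat 3 (R): throw ball2 h=1 -> lands@4:L; in-air after throw: [b2@4:L b1@9:R]
Beat 4 (L): throw ball2 h=8 -> lands@12:L; in-air after throw: [b1@9:R b2@12:L]
Beat 6 (L): throw ball3 h=1 -> lands@7:R; in-air after throw: [b3@7:R b1@9:R b2@12:L]
Beat 7 (R): throw ball3 h=8 -> lands@15:R; in-air after throw: [b1@9:R b2@12:L b3@15:R]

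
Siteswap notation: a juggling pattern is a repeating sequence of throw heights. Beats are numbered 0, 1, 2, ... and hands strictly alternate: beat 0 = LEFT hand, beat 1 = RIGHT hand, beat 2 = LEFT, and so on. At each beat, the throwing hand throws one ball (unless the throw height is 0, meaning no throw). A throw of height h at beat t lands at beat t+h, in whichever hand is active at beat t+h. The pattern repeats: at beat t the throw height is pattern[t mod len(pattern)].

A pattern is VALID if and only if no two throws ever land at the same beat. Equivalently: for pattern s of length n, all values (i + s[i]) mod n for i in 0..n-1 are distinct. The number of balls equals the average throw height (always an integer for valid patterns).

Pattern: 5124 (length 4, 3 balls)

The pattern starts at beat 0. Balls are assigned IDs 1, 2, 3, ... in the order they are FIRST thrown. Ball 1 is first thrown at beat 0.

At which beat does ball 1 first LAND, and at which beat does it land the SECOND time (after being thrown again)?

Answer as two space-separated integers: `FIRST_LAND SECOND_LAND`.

Answer: 5 6

Derivation:
Beat 0 (L): throw ball1 h=5 -> lands@5:R; in-air after throw: [b1@5:R]
Beat 1 (R): throw ball2 h=1 -> lands@2:L; in-air after throw: [b2@2:L b1@5:R]
Beat 2 (L): throw ball2 h=2 -> lands@4:L; in-air after throw: [b2@4:L b1@5:R]
Beat 3 (R): throw ball3 h=4 -> lands@7:R; in-air after throw: [b2@4:L b1@5:R b3@7:R]
Beat 4 (L): throw ball2 h=5 -> lands@9:R; in-air after throw: [b1@5:R b3@7:R b2@9:R]
Beat 5 (R): throw ball1 h=1 -> lands@6:L; in-air after throw: [b1@6:L b3@7:R b2@9:R]
Beat 6 (L): throw ball1 h=2 -> lands@8:L; in-air after throw: [b3@7:R b1@8:L b2@9:R]
Ball 1: thrown@0 h=5 -> first land @5; rethrown@5 h=1 -> second land @6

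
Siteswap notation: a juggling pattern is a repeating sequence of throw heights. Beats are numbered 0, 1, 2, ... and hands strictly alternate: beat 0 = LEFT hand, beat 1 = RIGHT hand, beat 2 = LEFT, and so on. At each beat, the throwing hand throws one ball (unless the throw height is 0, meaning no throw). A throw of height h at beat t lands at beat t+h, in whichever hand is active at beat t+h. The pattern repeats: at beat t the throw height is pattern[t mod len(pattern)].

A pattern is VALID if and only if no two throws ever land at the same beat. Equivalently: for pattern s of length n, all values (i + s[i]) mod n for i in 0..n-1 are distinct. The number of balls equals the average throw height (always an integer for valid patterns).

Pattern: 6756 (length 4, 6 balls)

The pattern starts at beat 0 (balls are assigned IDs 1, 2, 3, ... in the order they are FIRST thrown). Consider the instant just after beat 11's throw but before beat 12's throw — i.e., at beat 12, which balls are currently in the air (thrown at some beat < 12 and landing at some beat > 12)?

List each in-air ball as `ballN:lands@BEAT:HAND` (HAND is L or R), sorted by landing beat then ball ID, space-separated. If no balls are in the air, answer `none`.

Beat 0 (L): throw ball1 h=6 -> lands@6:L; in-air after throw: [b1@6:L]
Beat 1 (R): throw ball2 h=7 -> lands@8:L; in-air after throw: [b1@6:L b2@8:L]
Beat 2 (L): throw ball3 h=5 -> lands@7:R; in-air after throw: [b1@6:L b3@7:R b2@8:L]
Beat 3 (R): throw ball4 h=6 -> lands@9:R; in-air after throw: [b1@6:L b3@7:R b2@8:L b4@9:R]
Beat 4 (L): throw ball5 h=6 -> lands@10:L; in-air after throw: [b1@6:L b3@7:R b2@8:L b4@9:R b5@10:L]
Beat 5 (R): throw ball6 h=7 -> lands@12:L; in-air after throw: [b1@6:L b3@7:R b2@8:L b4@9:R b5@10:L b6@12:L]
Beat 6 (L): throw ball1 h=5 -> lands@11:R; in-air after throw: [b3@7:R b2@8:L b4@9:R b5@10:L b1@11:R b6@12:L]
Beat 7 (R): throw ball3 h=6 -> lands@13:R; in-air after throw: [b2@8:L b4@9:R b5@10:L b1@11:R b6@12:L b3@13:R]
Beat 8 (L): throw ball2 h=6 -> lands@14:L; in-air after throw: [b4@9:R b5@10:L b1@11:R b6@12:L b3@13:R b2@14:L]
Beat 9 (R): throw ball4 h=7 -> lands@16:L; in-air after throw: [b5@10:L b1@11:R b6@12:L b3@13:R b2@14:L b4@16:L]
Beat 10 (L): throw ball5 h=5 -> lands@15:R; in-air after throw: [b1@11:R b6@12:L b3@13:R b2@14:L b5@15:R b4@16:L]
Beat 11 (R): throw ball1 h=6 -> lands@17:R; in-air after throw: [b6@12:L b3@13:R b2@14:L b5@15:R b4@16:L b1@17:R]
Beat 12 (L): throw ball6 h=6 -> lands@18:L; in-air after throw: [b3@13:R b2@14:L b5@15:R b4@16:L b1@17:R b6@18:L]

Answer: ball3:lands@13:R ball2:lands@14:L ball5:lands@15:R ball4:lands@16:L ball1:lands@17:R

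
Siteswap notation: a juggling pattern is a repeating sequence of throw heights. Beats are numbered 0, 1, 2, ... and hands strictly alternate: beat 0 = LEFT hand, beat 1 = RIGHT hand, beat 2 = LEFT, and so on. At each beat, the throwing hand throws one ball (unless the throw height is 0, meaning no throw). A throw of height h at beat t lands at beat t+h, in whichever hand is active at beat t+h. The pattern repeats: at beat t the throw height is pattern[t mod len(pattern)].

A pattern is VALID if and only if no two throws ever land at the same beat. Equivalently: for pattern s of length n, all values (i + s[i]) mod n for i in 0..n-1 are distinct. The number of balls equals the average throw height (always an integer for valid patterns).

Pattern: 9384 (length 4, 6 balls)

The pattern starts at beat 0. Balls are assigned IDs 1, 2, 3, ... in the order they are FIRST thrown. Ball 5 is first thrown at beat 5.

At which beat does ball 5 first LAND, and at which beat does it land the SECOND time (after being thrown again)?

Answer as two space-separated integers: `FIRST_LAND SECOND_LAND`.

Answer: 8 17

Derivation:
Beat 0 (L): throw ball1 h=9 -> lands@9:R; in-air after throw: [b1@9:R]
Beat 1 (R): throw ball2 h=3 -> lands@4:L; in-air after throw: [b2@4:L b1@9:R]
Beat 2 (L): throw ball3 h=8 -> lands@10:L; in-air after throw: [b2@4:L b1@9:R b3@10:L]
Beat 3 (R): throw ball4 h=4 -> lands@7:R; in-air after throw: [b2@4:L b4@7:R b1@9:R b3@10:L]
Beat 4 (L): throw ball2 h=9 -> lands@13:R; in-air after throw: [b4@7:R b1@9:R b3@10:L b2@13:R]
Beat 5 (R): throw ball5 h=3 -> lands@8:L; in-air after throw: [b4@7:R b5@8:L b1@9:R b3@10:L b2@13:R]
Beat 6 (L): throw ball6 h=8 -> lands@14:L; in-air after throw: [b4@7:R b5@8:L b1@9:R b3@10:L b2@13:R b6@14:L]
Beat 7 (R): throw ball4 h=4 -> lands@11:R; in-air after throw: [b5@8:L b1@9:R b3@10:L b4@11:R b2@13:R b6@14:L]
Beat 8 (L): throw ball5 h=9 -> lands@17:R; in-air after throw: [b1@9:R b3@10:L b4@11:R b2@13:R b6@14:L b5@17:R]
Beat 9 (R): throw ball1 h=3 -> lands@12:L; in-air after throw: [b3@10:L b4@11:R b1@12:L b2@13:R b6@14:L b5@17:R]
Beat 10 (L): throw ball3 h=8 -> lands@18:L; in-air after throw: [b4@11:R b1@12:L b2@13:R b6@14:L b5@17:R b3@18:L]
Beat 11 (R): throw ball4 h=4 -> lands@15:R; in-air after throw: [b1@12:L b2@13:R b6@14:L b4@15:R b5@17:R b3@18:L]
Beat 12 (L): throw ball1 h=9 -> lands@21:R; in-air after throw: [b2@13:R b6@14:L b4@15:R b5@17:R b3@18:L b1@21:R]
Beat 13 (R): throw ball2 h=3 -> lands@16:L; in-air after throw: [b6@14:L b4@15:R b2@16:L b5@17:R b3@18:L b1@21:R]
Beat 14 (L): throw ball6 h=8 -> lands@22:L; in-air after throw: [b4@15:R b2@16:L b5@17:R b3@18:L b1@21:R b6@22:L]
Beat 15 (R): throw ball4 h=4 -> lands@19:R; in-air after throw: [b2@16:L b5@17:R b3@18:L b4@19:R b1@21:R b6@22:L]
Beat 16 (L): throw ball2 h=9 -> lands@25:R; in-air after throw: [b5@17:R b3@18:L b4@19:R b1@21:R b6@22:L b2@25:R]
Beat 17 (R): throw ball5 h=3 -> lands@20:L; in-air after throw: [b3@18:L b4@19:R b5@20:L b1@21:R b6@22:L b2@25:R]
Ball 5: thrown@5 h=3 -> first land @8; rethrown@8 h=9 -> second land @17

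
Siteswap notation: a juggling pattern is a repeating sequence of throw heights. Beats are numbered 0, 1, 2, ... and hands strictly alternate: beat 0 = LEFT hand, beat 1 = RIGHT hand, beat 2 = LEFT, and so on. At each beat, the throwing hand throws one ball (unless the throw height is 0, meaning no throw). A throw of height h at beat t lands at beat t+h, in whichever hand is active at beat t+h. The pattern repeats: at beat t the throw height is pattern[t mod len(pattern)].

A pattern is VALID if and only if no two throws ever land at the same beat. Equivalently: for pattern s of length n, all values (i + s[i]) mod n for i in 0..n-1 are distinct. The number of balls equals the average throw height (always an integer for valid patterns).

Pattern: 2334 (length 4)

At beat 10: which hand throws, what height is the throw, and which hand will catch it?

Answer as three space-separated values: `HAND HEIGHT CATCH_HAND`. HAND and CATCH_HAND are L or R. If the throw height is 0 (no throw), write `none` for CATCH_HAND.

Beat 10: 10 mod 2 = 0, so hand = L
Throw height = pattern[10 mod 4] = pattern[2] = 3
Lands at beat 10+3=13, 13 mod 2 = 1, so catch hand = R

Answer: L 3 R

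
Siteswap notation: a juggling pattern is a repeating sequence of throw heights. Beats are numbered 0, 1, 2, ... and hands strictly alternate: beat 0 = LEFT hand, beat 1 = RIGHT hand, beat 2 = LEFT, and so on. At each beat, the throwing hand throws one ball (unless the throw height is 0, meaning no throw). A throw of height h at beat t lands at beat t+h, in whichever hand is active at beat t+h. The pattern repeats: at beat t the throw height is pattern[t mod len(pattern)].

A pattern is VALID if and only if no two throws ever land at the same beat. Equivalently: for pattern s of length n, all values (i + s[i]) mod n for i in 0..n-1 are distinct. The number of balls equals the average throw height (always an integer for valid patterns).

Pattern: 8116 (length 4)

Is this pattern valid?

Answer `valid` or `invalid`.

Answer: valid

Derivation:
i=0: (i + s[i]) mod n = (0 + 8) mod 4 = 0
i=1: (i + s[i]) mod n = (1 + 1) mod 4 = 2
i=2: (i + s[i]) mod n = (2 + 1) mod 4 = 3
i=3: (i + s[i]) mod n = (3 + 6) mod 4 = 1
Residues: [0, 2, 3, 1], distinct: True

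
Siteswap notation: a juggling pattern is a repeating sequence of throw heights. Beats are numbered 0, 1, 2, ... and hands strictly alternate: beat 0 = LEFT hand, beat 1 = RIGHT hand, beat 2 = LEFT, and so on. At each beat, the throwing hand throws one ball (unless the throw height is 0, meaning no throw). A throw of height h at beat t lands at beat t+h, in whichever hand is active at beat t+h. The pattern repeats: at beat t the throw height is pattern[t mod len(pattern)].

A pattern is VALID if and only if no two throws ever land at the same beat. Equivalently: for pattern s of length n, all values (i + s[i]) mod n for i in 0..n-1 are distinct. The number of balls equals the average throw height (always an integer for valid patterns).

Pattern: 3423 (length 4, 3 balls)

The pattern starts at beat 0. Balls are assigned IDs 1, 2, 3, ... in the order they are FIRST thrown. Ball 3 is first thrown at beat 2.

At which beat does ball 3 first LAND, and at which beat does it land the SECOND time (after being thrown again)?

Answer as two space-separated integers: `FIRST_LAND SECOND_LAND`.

Answer: 4 7

Derivation:
Beat 0 (L): throw ball1 h=3 -> lands@3:R; in-air after throw: [b1@3:R]
Beat 1 (R): throw ball2 h=4 -> lands@5:R; in-air after throw: [b1@3:R b2@5:R]
Beat 2 (L): throw ball3 h=2 -> lands@4:L; in-air after throw: [b1@3:R b3@4:L b2@5:R]
Beat 3 (R): throw ball1 h=3 -> lands@6:L; in-air after throw: [b3@4:L b2@5:R b1@6:L]
Beat 4 (L): throw ball3 h=3 -> lands@7:R; in-air after throw: [b2@5:R b1@6:L b3@7:R]
Beat 5 (R): throw ball2 h=4 -> lands@9:R; in-air after throw: [b1@6:L b3@7:R b2@9:R]
Beat 6 (L): throw ball1 h=2 -> lands@8:L; in-air after throw: [b3@7:R b1@8:L b2@9:R]
Beat 7 (R): throw ball3 h=3 -> lands@10:L; in-air after throw: [b1@8:L b2@9:R b3@10:L]
Ball 3: thrown@2 h=2 -> first land @4; rethrown@4 h=3 -> second land @7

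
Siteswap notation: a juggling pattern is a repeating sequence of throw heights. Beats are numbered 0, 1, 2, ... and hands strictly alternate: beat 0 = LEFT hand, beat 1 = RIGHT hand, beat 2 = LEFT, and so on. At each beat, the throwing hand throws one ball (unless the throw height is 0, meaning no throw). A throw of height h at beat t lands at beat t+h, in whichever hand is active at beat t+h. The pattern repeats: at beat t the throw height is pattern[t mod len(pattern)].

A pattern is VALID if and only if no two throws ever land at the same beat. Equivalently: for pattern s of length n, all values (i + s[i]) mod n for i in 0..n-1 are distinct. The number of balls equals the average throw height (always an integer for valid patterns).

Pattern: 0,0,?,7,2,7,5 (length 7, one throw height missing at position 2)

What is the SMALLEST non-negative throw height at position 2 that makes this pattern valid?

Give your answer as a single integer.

Answer: 0

Derivation:
i=0: (0 + 0) mod 7 = 0
i=1: (1 + 0) mod 7 = 1
i=2: s[i]=? (unknown)
i=3: (3 + 7) mod 7 = 3
i=4: (4 + 2) mod 7 = 6
i=5: (5 + 7) mod 7 = 5
i=6: (6 + 5) mod 7 = 4
Known residues: [0, 1, 3, 4, 5, 6]; need a permutation of 0..6, so missing residue r = 2
Need (2 + s) mod 7 = 2; smallest s = (2 - 2) mod 7 = 0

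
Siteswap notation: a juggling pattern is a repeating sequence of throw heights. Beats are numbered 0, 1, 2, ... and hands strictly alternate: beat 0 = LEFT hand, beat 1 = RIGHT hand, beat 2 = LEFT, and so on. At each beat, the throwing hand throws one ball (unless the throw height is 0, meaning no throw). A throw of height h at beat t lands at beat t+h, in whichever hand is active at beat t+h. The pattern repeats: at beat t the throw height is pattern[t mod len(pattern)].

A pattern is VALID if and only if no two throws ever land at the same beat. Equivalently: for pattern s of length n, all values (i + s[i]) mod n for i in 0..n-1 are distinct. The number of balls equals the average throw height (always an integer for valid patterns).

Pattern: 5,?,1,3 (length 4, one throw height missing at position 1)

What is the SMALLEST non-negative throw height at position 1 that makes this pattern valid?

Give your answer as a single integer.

i=0: (0 + 5) mod 4 = 1
i=1: s[i]=? (unknown)
i=2: (2 + 1) mod 4 = 3
i=3: (3 + 3) mod 4 = 2
Known residues: [1, 2, 3]; need a permutation of 0..3, so missing residue r = 0
Need (1 + s) mod 4 = 0; smallest s = (0 - 1) mod 4 = 3

Answer: 3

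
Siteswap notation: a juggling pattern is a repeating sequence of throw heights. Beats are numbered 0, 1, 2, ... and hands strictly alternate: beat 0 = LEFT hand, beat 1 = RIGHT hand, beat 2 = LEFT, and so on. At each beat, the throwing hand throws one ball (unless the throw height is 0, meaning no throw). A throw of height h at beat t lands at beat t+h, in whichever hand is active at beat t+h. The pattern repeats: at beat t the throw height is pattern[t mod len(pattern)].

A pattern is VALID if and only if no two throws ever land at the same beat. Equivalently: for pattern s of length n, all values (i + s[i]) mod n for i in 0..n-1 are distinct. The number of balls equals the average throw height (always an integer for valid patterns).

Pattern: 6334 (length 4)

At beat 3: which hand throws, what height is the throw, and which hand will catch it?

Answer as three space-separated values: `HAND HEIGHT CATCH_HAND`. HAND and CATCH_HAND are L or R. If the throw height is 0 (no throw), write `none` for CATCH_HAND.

Beat 3: 3 mod 2 = 1, so hand = R
Throw height = pattern[3 mod 4] = pattern[3] = 4
Lands at beat 3+4=7, 7 mod 2 = 1, so catch hand = R

Answer: R 4 R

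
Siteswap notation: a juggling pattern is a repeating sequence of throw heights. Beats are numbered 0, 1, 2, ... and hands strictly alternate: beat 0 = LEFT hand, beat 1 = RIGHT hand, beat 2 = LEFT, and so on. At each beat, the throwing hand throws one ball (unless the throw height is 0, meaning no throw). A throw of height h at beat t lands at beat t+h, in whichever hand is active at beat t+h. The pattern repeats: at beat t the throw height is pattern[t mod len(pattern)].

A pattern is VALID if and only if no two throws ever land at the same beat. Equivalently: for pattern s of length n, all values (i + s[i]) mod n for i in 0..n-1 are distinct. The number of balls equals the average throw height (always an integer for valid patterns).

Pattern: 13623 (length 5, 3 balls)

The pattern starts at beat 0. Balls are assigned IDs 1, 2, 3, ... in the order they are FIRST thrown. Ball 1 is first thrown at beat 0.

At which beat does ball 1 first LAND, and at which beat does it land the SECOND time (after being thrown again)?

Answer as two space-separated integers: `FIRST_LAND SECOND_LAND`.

Beat 0 (L): throw ball1 h=1 -> lands@1:R; in-air after throw: [b1@1:R]
Beat 1 (R): throw ball1 h=3 -> lands@4:L; in-air after throw: [b1@4:L]
Beat 2 (L): throw ball2 h=6 -> lands@8:L; in-air after throw: [b1@4:L b2@8:L]
Beat 3 (R): throw ball3 h=2 -> lands@5:R; in-air after throw: [b1@4:L b3@5:R b2@8:L]
Beat 4 (L): throw ball1 h=3 -> lands@7:R; in-air after throw: [b3@5:R b1@7:R b2@8:L]
Ball 1: thrown@0 h=1 -> first land @1; rethrown@1 h=3 -> second land @4

Answer: 1 4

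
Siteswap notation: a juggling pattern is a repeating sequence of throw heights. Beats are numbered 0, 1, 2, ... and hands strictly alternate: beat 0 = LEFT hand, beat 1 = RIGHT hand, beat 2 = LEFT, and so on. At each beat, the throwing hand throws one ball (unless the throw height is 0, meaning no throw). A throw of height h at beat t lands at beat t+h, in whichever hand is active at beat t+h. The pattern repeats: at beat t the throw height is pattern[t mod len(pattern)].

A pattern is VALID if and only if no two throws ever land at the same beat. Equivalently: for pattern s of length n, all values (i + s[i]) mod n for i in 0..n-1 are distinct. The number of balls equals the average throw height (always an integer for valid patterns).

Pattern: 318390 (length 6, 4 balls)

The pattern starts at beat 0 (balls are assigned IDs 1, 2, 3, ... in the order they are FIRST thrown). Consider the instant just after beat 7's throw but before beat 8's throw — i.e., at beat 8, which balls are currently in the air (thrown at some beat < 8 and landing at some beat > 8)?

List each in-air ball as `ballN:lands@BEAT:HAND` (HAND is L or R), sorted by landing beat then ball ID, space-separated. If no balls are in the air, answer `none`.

Answer: ball1:lands@9:R ball2:lands@10:L ball3:lands@13:R

Derivation:
Beat 0 (L): throw ball1 h=3 -> lands@3:R; in-air after throw: [b1@3:R]
Beat 1 (R): throw ball2 h=1 -> lands@2:L; in-air after throw: [b2@2:L b1@3:R]
Beat 2 (L): throw ball2 h=8 -> lands@10:L; in-air after throw: [b1@3:R b2@10:L]
Beat 3 (R): throw ball1 h=3 -> lands@6:L; in-air after throw: [b1@6:L b2@10:L]
Beat 4 (L): throw ball3 h=9 -> lands@13:R; in-air after throw: [b1@6:L b2@10:L b3@13:R]
Beat 6 (L): throw ball1 h=3 -> lands@9:R; in-air after throw: [b1@9:R b2@10:L b3@13:R]
Beat 7 (R): throw ball4 h=1 -> lands@8:L; in-air after throw: [b4@8:L b1@9:R b2@10:L b3@13:R]
Beat 8 (L): throw ball4 h=8 -> lands@16:L; in-air after throw: [b1@9:R b2@10:L b3@13:R b4@16:L]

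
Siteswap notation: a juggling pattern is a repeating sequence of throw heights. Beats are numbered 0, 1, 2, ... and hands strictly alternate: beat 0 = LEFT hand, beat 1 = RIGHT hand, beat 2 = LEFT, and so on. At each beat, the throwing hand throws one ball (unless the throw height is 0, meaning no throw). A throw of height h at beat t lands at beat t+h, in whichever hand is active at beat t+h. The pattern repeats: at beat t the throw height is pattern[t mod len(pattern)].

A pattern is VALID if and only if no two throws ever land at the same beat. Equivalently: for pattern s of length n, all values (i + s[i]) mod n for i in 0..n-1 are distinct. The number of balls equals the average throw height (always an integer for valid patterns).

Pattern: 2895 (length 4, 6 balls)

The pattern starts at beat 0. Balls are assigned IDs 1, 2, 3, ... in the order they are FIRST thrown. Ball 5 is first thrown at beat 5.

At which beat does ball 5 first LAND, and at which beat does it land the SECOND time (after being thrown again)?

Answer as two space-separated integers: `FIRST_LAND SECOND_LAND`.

Beat 0 (L): throw ball1 h=2 -> lands@2:L; in-air after throw: [b1@2:L]
Beat 1 (R): throw ball2 h=8 -> lands@9:R; in-air after throw: [b1@2:L b2@9:R]
Beat 2 (L): throw ball1 h=9 -> lands@11:R; in-air after throw: [b2@9:R b1@11:R]
Beat 3 (R): throw ball3 h=5 -> lands@8:L; in-air after throw: [b3@8:L b2@9:R b1@11:R]
Beat 4 (L): throw ball4 h=2 -> lands@6:L; in-air after throw: [b4@6:L b3@8:L b2@9:R b1@11:R]
Beat 5 (R): throw ball5 h=8 -> lands@13:R; in-air after throw: [b4@6:L b3@8:L b2@9:R b1@11:R b5@13:R]
Beat 6 (L): throw ball4 h=9 -> lands@15:R; in-air after throw: [b3@8:L b2@9:R b1@11:R b5@13:R b4@15:R]
Beat 7 (R): throw ball6 h=5 -> lands@12:L; in-air after throw: [b3@8:L b2@9:R b1@11:R b6@12:L b5@13:R b4@15:R]
Beat 8 (L): throw ball3 h=2 -> lands@10:L; in-air after throw: [b2@9:R b3@10:L b1@11:R b6@12:L b5@13:R b4@15:R]
Beat 9 (R): throw ball2 h=8 -> lands@17:R; in-air after throw: [b3@10:L b1@11:R b6@12:L b5@13:R b4@15:R b2@17:R]
Beat 10 (L): throw ball3 h=9 -> lands@19:R; in-air after throw: [b1@11:R b6@12:L b5@13:R b4@15:R b2@17:R b3@19:R]
Beat 11 (R): throw ball1 h=5 -> lands@16:L; in-air after throw: [b6@12:L b5@13:R b4@15:R b1@16:L b2@17:R b3@19:R]
Beat 12 (L): throw ball6 h=2 -> lands@14:L; in-air after throw: [b5@13:R b6@14:L b4@15:R b1@16:L b2@17:R b3@19:R]
Beat 13 (R): throw ball5 h=8 -> lands@21:R; in-air after throw: [b6@14:L b4@15:R b1@16:L b2@17:R b3@19:R b5@21:R]
Beat 14 (L): throw ball6 h=9 -> lands@23:R; in-air after throw: [b4@15:R b1@16:L b2@17:R b3@19:R b5@21:R b6@23:R]
Beat 15 (R): throw ball4 h=5 -> lands@20:L; in-air after throw: [b1@16:L b2@17:R b3@19:R b4@20:L b5@21:R b6@23:R]
Beat 16 (L): throw ball1 h=2 -> lands@18:L; in-air after throw: [b2@17:R b1@18:L b3@19:R b4@20:L b5@21:R b6@23:R]
Beat 17 (R): throw ball2 h=8 -> lands@25:R; in-air after throw: [b1@18:L b3@19:R b4@20:L b5@21:R b6@23:R b2@25:R]
Beat 18 (L): throw ball1 h=9 -> lands@27:R; in-air after throw: [b3@19:R b4@20:L b5@21:R b6@23:R b2@25:R b1@27:R]
Beat 19 (R): throw ball3 h=5 -> lands@24:L; in-air after throw: [b4@20:L b5@21:R b6@23:R b3@24:L b2@25:R b1@27:R]
Beat 20 (L): throw ball4 h=2 -> lands@22:L; in-air after throw: [b5@21:R b4@22:L b6@23:R b3@24:L b2@25:R b1@27:R]
Beat 21 (R): throw ball5 h=8 -> lands@29:R; in-air after throw: [b4@22:L b6@23:R b3@24:L b2@25:R b1@27:R b5@29:R]
Ball 5: thrown@5 h=8 -> first land @13; rethrown@13 h=8 -> second land @21

Answer: 13 21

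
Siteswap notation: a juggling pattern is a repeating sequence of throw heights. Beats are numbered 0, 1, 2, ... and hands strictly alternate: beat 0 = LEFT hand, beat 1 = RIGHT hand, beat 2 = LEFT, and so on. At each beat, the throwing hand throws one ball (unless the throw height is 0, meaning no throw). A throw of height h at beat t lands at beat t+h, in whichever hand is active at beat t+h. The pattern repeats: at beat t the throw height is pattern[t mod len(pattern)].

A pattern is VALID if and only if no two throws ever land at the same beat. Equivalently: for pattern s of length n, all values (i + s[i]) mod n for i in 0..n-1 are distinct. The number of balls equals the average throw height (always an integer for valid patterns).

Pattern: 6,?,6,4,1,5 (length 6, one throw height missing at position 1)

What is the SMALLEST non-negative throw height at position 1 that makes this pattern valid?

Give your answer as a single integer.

i=0: (0 + 6) mod 6 = 0
i=1: s[i]=? (unknown)
i=2: (2 + 6) mod 6 = 2
i=3: (3 + 4) mod 6 = 1
i=4: (4 + 1) mod 6 = 5
i=5: (5 + 5) mod 6 = 4
Known residues: [0, 1, 2, 4, 5]; need a permutation of 0..5, so missing residue r = 3
Need (1 + s) mod 6 = 3; smallest s = (3 - 1) mod 6 = 2

Answer: 2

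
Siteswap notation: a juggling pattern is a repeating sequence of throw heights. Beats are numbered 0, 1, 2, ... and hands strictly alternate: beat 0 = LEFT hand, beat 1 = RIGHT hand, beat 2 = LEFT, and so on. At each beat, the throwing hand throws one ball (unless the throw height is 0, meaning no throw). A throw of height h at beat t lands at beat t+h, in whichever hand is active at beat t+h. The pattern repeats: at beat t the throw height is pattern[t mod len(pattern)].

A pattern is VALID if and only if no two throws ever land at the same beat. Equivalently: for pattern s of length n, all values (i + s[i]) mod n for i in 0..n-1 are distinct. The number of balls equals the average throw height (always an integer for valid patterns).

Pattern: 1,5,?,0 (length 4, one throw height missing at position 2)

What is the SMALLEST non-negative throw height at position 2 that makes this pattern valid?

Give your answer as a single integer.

Answer: 2

Derivation:
i=0: (0 + 1) mod 4 = 1
i=1: (1 + 5) mod 4 = 2
i=2: s[i]=? (unknown)
i=3: (3 + 0) mod 4 = 3
Known residues: [1, 2, 3]; need a permutation of 0..3, so missing residue r = 0
Need (2 + s) mod 4 = 0; smallest s = (0 - 2) mod 4 = 2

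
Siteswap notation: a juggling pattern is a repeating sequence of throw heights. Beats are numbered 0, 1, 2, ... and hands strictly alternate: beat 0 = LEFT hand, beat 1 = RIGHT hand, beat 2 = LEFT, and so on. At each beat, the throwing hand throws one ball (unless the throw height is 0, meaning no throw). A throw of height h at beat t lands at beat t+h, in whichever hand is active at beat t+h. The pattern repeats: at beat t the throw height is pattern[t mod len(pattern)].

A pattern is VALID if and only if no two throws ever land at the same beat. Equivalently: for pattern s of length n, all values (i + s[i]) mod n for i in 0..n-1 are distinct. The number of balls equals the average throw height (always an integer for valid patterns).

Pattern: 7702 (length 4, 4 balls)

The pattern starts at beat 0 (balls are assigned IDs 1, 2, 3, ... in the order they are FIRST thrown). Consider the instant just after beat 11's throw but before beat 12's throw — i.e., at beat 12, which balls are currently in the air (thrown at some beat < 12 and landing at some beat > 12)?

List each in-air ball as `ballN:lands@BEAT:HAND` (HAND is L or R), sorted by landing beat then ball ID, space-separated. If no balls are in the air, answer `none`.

Answer: ball4:lands@13:R ball2:lands@15:R ball1:lands@16:L

Derivation:
Beat 0 (L): throw ball1 h=7 -> lands@7:R; in-air after throw: [b1@7:R]
Beat 1 (R): throw ball2 h=7 -> lands@8:L; in-air after throw: [b1@7:R b2@8:L]
Beat 3 (R): throw ball3 h=2 -> lands@5:R; in-air after throw: [b3@5:R b1@7:R b2@8:L]
Beat 4 (L): throw ball4 h=7 -> lands@11:R; in-air after throw: [b3@5:R b1@7:R b2@8:L b4@11:R]
Beat 5 (R): throw ball3 h=7 -> lands@12:L; in-air after throw: [b1@7:R b2@8:L b4@11:R b3@12:L]
Beat 7 (R): throw ball1 h=2 -> lands@9:R; in-air after throw: [b2@8:L b1@9:R b4@11:R b3@12:L]
Beat 8 (L): throw ball2 h=7 -> lands@15:R; in-air after throw: [b1@9:R b4@11:R b3@12:L b2@15:R]
Beat 9 (R): throw ball1 h=7 -> lands@16:L; in-air after throw: [b4@11:R b3@12:L b2@15:R b1@16:L]
Beat 11 (R): throw ball4 h=2 -> lands@13:R; in-air after throw: [b3@12:L b4@13:R b2@15:R b1@16:L]
Beat 12 (L): throw ball3 h=7 -> lands@19:R; in-air after throw: [b4@13:R b2@15:R b1@16:L b3@19:R]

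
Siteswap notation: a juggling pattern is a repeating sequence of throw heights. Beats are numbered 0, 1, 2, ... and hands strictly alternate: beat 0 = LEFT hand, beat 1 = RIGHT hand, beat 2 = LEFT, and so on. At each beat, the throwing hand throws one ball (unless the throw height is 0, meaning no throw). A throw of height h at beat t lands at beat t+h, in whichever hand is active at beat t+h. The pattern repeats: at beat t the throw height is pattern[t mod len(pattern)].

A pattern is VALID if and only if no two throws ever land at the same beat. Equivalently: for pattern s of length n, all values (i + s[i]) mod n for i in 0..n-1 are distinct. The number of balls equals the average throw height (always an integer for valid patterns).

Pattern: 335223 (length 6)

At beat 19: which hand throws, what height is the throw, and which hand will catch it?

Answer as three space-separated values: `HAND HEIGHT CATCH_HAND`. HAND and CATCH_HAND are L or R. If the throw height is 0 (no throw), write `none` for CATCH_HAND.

Answer: R 3 L

Derivation:
Beat 19: 19 mod 2 = 1, so hand = R
Throw height = pattern[19 mod 6] = pattern[1] = 3
Lands at beat 19+3=22, 22 mod 2 = 0, so catch hand = L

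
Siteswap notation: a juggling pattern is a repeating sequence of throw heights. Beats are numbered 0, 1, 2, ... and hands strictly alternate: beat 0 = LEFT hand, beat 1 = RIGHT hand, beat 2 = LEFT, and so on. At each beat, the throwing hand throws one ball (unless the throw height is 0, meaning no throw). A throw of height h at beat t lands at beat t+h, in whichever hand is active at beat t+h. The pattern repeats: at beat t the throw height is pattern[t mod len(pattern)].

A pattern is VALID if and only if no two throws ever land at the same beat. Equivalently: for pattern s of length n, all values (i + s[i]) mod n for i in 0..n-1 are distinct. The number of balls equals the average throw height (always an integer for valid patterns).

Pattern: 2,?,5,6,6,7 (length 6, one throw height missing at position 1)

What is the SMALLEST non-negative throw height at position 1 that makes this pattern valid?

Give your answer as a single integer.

Answer: 4

Derivation:
i=0: (0 + 2) mod 6 = 2
i=1: s[i]=? (unknown)
i=2: (2 + 5) mod 6 = 1
i=3: (3 + 6) mod 6 = 3
i=4: (4 + 6) mod 6 = 4
i=5: (5 + 7) mod 6 = 0
Known residues: [0, 1, 2, 3, 4]; need a permutation of 0..5, so missing residue r = 5
Need (1 + s) mod 6 = 5; smallest s = (5 - 1) mod 6 = 4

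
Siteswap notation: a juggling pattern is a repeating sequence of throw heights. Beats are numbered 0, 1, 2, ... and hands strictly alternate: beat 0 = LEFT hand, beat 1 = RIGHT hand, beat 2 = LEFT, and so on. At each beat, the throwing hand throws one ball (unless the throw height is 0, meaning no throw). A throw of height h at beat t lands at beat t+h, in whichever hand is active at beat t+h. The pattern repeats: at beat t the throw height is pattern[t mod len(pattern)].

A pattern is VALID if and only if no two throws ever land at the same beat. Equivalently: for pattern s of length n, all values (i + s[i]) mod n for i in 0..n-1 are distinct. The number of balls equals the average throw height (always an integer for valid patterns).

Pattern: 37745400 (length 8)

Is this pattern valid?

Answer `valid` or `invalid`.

i=0: (i + s[i]) mod n = (0 + 3) mod 8 = 3
i=1: (i + s[i]) mod n = (1 + 7) mod 8 = 0
i=2: (i + s[i]) mod n = (2 + 7) mod 8 = 1
i=3: (i + s[i]) mod n = (3 + 4) mod 8 = 7
i=4: (i + s[i]) mod n = (4 + 5) mod 8 = 1
i=5: (i + s[i]) mod n = (5 + 4) mod 8 = 1
i=6: (i + s[i]) mod n = (6 + 0) mod 8 = 6
i=7: (i + s[i]) mod n = (7 + 0) mod 8 = 7
Residues: [3, 0, 1, 7, 1, 1, 6, 7], distinct: False

Answer: invalid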